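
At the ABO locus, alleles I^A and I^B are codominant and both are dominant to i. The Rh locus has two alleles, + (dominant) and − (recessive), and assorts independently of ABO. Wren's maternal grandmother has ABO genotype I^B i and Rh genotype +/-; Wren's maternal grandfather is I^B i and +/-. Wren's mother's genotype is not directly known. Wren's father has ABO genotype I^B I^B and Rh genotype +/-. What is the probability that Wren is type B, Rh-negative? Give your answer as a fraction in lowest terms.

1/4

Wren's mother's ABO genotype from I^B i × I^B i: 1/4 I^B I^B, 1/2 I^B i, 1/4 i i.
Crossing each possibility with the father I^B I^B and summing P(type B): 1/4·1 + 1/2·1 + 1/4·1 = 1.
Similarly for Rh via the mother's Rh distribution: P(Rh-) = 1/4.
Independent loci: 1 × 1/4 = 1/4.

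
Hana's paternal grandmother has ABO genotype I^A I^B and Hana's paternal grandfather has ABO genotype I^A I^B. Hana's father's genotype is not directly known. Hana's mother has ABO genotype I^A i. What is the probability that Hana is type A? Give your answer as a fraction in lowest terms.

1/2

Hana's father's ABO genotype from I^A I^B × I^A I^B: 1/4 I^A I^A, 1/2 I^A I^B, 1/4 I^B I^B.
Crossing each possibility with the mother I^A i and summing P(type A): 1/4·1 + 1/2·1/2 + 1/4·0 = 1/2.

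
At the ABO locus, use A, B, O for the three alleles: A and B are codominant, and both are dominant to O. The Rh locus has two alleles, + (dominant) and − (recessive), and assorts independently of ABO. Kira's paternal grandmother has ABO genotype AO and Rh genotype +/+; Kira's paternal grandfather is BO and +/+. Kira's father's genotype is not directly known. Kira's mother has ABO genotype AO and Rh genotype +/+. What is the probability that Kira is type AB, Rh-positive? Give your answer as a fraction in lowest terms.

1/8

Kira's father's ABO genotype from AO × BO: 1/4 AB, 1/4 AO, 1/4 BO, 1/4 OO.
Crossing each possibility with the mother AO and summing P(type AB): 1/4·1/4 + 1/4·0 + 1/4·1/4 + 1/4·0 = 1/8.
Similarly for Rh via the father's Rh distribution: P(Rh+) = 1.
Independent loci: 1/8 × 1 = 1/8.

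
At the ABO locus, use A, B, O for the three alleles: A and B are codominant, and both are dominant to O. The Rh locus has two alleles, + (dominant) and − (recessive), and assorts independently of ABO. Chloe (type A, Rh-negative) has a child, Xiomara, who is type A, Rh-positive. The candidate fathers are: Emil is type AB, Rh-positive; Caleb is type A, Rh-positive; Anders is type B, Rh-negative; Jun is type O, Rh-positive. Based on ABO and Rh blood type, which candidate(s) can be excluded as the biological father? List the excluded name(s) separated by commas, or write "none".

Anders

A candidate is excluded only if no genotype consistent with his phenotype could produce a type A, Rh-positive child with a type A, Rh-negative mother.
Anders (type B, Rh-): no genotype consistent with that phenotype can produce a type-A Rh+ child with a type-A mother.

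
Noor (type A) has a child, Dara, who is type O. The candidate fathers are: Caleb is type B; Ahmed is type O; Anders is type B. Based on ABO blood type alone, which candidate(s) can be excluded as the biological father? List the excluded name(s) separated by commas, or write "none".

A candidate is excluded only if no genotype consistent with his phenotype could produce a type O child with a type A mother.
Every candidate has at least one consistent genotype combination, so none can be excluded.

none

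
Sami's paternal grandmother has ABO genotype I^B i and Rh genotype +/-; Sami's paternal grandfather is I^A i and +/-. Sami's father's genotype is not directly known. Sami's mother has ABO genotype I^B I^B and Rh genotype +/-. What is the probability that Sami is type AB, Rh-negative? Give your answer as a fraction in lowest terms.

1/16

Sami's father's ABO genotype from I^B i × I^A i: 1/4 I^A I^B, 1/4 I^A i, 1/4 I^B i, 1/4 i i.
Crossing each possibility with the mother I^B I^B and summing P(type AB): 1/4·1/2 + 1/4·1/2 + 1/4·0 + 1/4·0 = 1/4.
Similarly for Rh via the father's Rh distribution: P(Rh-) = 1/4.
Independent loci: 1/4 × 1/4 = 1/16.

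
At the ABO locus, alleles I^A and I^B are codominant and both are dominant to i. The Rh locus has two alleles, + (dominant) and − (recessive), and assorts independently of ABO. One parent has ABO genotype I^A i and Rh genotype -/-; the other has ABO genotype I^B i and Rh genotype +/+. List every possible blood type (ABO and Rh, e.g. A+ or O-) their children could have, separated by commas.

Gametes from I^A i × I^B i give offspring ABO genotypes I^A I^B, I^A i, I^B i, i i, i.e. phenotypes O, A, B, AB.
Rh cross -/- × +/+ → phenotypes Rh+.
Combining independently: O+, A+, B+, AB+.

O+, A+, B+, AB+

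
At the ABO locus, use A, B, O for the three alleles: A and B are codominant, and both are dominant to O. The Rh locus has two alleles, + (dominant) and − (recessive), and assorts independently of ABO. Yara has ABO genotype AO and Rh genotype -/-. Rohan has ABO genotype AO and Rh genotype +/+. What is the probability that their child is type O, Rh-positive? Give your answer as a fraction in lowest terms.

ABO cross AO × AO → offspring phenotypes: 1/4 O, 3/4 A.
Rh cross -/- × +/+ → 1 Rh+.
Independent loci: P(type O, Rh-positive) = 1/4 × 1 = 1/4.

1/4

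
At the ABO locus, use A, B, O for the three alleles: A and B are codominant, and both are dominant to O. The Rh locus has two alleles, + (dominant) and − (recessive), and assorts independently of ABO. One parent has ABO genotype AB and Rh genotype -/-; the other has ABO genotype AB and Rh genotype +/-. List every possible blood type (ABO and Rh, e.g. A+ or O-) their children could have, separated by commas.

A+, A-, B+, B-, AB+, AB-

Gametes from AB × AB give offspring ABO genotypes AA, AB, BB, i.e. phenotypes A, B, AB.
Rh cross -/- × +/- → phenotypes Rh+, Rh-.
Combining independently: A+, A-, B+, B-, AB+, AB-.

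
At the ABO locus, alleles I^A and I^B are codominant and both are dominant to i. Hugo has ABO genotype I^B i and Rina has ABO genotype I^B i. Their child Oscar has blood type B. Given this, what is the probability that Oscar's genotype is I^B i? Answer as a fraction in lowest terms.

2/3

Cross I^B i × I^B i → 1/4 I^B I^B, 1/2 I^B i, 1/4 i i.
Type-B genotypes among offspring: I^B I^B (1/4), I^B i (1/2); total 3/4.
P(I^B i | type B) = (1/2) / (3/4) = 2/3.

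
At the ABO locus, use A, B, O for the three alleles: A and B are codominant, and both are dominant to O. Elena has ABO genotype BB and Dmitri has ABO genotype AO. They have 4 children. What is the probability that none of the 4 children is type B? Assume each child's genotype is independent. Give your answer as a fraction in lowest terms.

1/16

ABO cross BB × AO → 1/2 B, 1/2 AB.
So P(type B) = 1/2 per child.
P(not type B) = 1/2 for one child; (1/2)^4 = 1/16.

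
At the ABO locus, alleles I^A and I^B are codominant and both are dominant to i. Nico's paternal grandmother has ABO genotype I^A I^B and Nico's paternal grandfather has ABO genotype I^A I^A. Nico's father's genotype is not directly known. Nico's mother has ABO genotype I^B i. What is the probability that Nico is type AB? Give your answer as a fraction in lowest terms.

Nico's father's ABO genotype from I^A I^B × I^A I^A: 1/2 I^A I^A, 1/2 I^A I^B.
Crossing each possibility with the mother I^B i and summing P(type AB): 1/2·1/2 + 1/2·1/4 = 3/8.

3/8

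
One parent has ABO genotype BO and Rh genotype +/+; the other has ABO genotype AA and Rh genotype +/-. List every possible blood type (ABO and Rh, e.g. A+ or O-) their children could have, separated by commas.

Gametes from BO × AA give offspring ABO genotypes AB, AO, i.e. phenotypes A, AB.
Rh cross +/+ × +/- → phenotypes Rh+.
Combining independently: A+, AB+.

A+, AB+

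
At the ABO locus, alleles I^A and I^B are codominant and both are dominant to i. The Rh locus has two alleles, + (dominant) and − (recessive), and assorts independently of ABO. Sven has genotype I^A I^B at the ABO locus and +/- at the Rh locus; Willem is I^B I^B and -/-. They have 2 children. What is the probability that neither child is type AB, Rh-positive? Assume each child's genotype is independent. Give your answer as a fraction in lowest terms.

9/16

ABO cross I^A I^B × I^B I^B → 1/2 B, 1/2 AB.
Rh cross +/- × -/- → 1/2 Rh+, 1/2 Rh-; so P(type AB, Rh-positive) = 1/2 × 1/2 = 1/4 per child.
P(not type AB, Rh-positive) = 3/4 for one child; (3/4)^2 = 9/16.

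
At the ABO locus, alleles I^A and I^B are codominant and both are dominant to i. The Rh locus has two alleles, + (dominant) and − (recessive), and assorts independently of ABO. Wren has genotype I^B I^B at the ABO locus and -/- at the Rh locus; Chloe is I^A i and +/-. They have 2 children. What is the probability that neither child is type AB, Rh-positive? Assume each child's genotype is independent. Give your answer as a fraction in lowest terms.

ABO cross I^B I^B × I^A i → 1/2 B, 1/2 AB.
Rh cross -/- × +/- → 1/2 Rh+, 1/2 Rh-; so P(type AB, Rh-positive) = 1/2 × 1/2 = 1/4 per child.
P(not type AB, Rh-positive) = 3/4 for one child; (3/4)^2 = 9/16.

9/16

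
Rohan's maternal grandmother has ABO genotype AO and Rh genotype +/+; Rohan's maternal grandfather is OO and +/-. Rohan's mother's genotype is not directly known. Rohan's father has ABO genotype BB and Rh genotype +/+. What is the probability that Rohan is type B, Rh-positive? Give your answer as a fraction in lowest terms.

Rohan's mother's ABO genotype from AO × OO: 1/2 AO, 1/2 OO.
Crossing each possibility with the father BB and summing P(type B): 1/2·1/2 + 1/2·1 = 3/4.
Similarly for Rh via the mother's Rh distribution: P(Rh+) = 1.
Independent loci: 3/4 × 1 = 3/4.

3/4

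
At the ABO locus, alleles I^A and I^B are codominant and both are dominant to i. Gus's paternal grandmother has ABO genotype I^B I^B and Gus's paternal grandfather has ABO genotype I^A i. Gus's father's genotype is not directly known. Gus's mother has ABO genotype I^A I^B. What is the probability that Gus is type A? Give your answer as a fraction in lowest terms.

Gus's father's ABO genotype from I^B I^B × I^A i: 1/2 I^A I^B, 1/2 I^B i.
Crossing each possibility with the mother I^A I^B and summing P(type A): 1/2·1/4 + 1/2·1/4 = 1/4.

1/4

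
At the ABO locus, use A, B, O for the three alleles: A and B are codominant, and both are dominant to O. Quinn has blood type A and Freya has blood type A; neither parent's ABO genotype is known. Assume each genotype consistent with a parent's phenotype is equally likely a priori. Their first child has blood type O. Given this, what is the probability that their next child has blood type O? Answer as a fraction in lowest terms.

Possible genotypes: Quinn ∈ {AA, AO}; Freya ∈ {AA, AO}.
Weight each parental genotype pair by prior × P(type-O child):
  AO × AO: posterior weight 1; P(next child type O) = 1/4.
Weighted sum = 1/4.

1/4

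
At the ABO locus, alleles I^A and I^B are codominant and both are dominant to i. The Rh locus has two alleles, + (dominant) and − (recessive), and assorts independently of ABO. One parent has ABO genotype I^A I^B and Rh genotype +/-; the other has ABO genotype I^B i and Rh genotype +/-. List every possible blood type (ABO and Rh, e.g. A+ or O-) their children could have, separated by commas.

A+, A-, B+, B-, AB+, AB-

Gametes from I^A I^B × I^B i give offspring ABO genotypes I^A I^B, I^A i, I^B I^B, I^B i, i.e. phenotypes A, B, AB.
Rh cross +/- × +/- → phenotypes Rh+, Rh-.
Combining independently: A+, A-, B+, B-, AB+, AB-.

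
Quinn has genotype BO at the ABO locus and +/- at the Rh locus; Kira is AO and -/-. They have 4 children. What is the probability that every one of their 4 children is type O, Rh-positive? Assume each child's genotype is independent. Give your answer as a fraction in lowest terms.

ABO cross BO × AO → 1/4 O, 1/4 A, 1/4 B, 1/4 AB.
Rh cross +/- × -/- → 1/2 Rh+, 1/2 Rh-; so P(type O, Rh-positive) = 1/4 × 1/2 = 1/8 per child.
All 4 independent: (1/8)^4 = 1/4096.

1/4096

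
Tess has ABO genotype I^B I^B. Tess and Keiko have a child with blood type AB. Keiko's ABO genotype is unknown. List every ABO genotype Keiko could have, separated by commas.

I^A I^A, I^A I^B, I^A i

For each candidate genotype of Keiko, check whether crossing it with I^B I^B can produce every observed child phenotype.
  I^A I^A → possible child types {AB} ✓
  I^A I^B → possible child types {B, AB} ✓
  I^A i → possible child types {B, AB} ✓
  I^B I^B → possible child types {B} ✗
  I^B i → possible child types {B} ✗
  i i → possible child types {B} ✗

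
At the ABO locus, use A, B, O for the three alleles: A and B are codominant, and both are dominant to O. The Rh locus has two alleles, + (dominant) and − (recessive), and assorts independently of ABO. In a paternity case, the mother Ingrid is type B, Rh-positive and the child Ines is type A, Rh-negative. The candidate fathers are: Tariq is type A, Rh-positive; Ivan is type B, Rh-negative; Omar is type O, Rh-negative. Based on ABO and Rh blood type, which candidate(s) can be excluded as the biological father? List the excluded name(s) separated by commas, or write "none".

A candidate is excluded only if no genotype consistent with his phenotype could produce a type A, Rh-negative child with a type B, Rh-positive mother.
Ivan (type B, Rh-): no genotype consistent with that phenotype can produce a type-A Rh- child with a type-B mother.
Omar (type O, Rh-): no genotype consistent with that phenotype can produce a type-A Rh- child with a type-B mother.

Ivan, Omar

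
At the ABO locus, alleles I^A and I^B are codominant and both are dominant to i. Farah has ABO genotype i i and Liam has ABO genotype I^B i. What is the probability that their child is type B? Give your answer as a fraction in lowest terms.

ABO cross i i × I^B i → offspring phenotypes: 1/2 O, 1/2 B.
So P(type B) = 1/2.

1/2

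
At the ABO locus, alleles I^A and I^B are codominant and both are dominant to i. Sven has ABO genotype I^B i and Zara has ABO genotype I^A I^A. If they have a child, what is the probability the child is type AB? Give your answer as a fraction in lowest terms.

ABO cross I^B i × I^A I^A → offspring phenotypes: 1/2 A, 1/2 AB.
So P(type AB) = 1/2.

1/2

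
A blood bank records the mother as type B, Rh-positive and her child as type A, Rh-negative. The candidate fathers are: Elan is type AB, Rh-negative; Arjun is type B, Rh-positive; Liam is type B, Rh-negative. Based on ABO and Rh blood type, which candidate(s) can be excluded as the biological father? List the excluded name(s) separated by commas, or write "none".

Arjun, Liam

A candidate is excluded only if no genotype consistent with his phenotype could produce a type A, Rh-negative child with a type B, Rh-positive mother.
Arjun (type B, Rh+): no genotype consistent with that phenotype can produce a type-A Rh- child with a type-B mother.
Liam (type B, Rh-): no genotype consistent with that phenotype can produce a type-A Rh- child with a type-B mother.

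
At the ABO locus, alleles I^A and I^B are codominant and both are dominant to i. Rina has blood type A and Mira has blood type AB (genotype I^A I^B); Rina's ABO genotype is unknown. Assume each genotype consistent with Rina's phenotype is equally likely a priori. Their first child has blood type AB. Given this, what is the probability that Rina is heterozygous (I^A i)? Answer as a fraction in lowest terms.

1/3

Possible genotypes: Rina ∈ {I^A I^A, I^A i}; Mira ∈ {I^A I^B}.
Weight each parental genotype pair by prior × P(type-AB child):
  I^A I^A × I^A I^B: posterior weight 2/3.
  I^A i × I^A I^B: posterior weight 1/3.
Sum the posterior weight over pairs where Rina is I^A i: 1/3.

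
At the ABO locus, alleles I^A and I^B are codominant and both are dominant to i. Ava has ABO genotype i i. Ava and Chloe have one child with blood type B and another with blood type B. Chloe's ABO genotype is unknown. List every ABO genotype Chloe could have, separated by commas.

I^A I^B, I^B I^B, I^B i

For each candidate genotype of Chloe, check whether crossing it with i i can produce every observed child phenotype.
  I^A I^A → possible child types {A} ✗
  I^A I^B → possible child types {A, B} ✓
  I^A i → possible child types {O, A} ✗
  I^B I^B → possible child types {B} ✓
  I^B i → possible child types {O, B} ✓
  i i → possible child types {O} ✗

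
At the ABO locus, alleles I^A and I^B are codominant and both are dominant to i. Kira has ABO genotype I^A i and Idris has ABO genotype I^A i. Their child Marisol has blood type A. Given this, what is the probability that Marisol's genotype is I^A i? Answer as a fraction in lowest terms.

2/3

Cross I^A i × I^A i → 1/4 I^A I^A, 1/2 I^A i, 1/4 i i.
Type-A genotypes among offspring: I^A I^A (1/4), I^A i (1/2); total 3/4.
P(I^A i | type A) = (1/2) / (3/4) = 2/3.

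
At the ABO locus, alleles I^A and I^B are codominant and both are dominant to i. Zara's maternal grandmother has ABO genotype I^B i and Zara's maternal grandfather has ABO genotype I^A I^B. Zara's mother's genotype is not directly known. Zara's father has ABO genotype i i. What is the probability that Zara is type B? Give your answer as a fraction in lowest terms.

Zara's mother's ABO genotype from I^B i × I^A I^B: 1/4 I^A I^B, 1/4 I^A i, 1/4 I^B I^B, 1/4 I^B i.
Crossing each possibility with the father i i and summing P(type B): 1/4·1/2 + 1/4·0 + 1/4·1 + 1/4·1/2 = 1/2.

1/2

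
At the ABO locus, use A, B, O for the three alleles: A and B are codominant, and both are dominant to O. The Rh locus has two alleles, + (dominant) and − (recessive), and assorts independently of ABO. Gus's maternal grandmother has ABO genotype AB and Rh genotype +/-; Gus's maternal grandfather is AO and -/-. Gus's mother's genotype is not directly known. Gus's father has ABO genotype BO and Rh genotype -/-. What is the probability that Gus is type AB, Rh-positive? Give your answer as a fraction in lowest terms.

Gus's mother's ABO genotype from AB × AO: 1/4 AA, 1/4 AB, 1/4 AO, 1/4 BO.
Crossing each possibility with the father BO and summing P(type AB): 1/4·1/2 + 1/4·1/4 + 1/4·1/4 + 1/4·0 = 1/4.
Similarly for Rh via the mother's Rh distribution: P(Rh+) = 1/4.
Independent loci: 1/4 × 1/4 = 1/16.

1/16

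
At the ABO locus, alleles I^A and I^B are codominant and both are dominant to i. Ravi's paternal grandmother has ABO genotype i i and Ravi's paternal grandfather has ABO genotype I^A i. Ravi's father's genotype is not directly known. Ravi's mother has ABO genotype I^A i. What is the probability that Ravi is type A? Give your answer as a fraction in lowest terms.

Ravi's father's ABO genotype from i i × I^A i: 1/2 I^A i, 1/2 i i.
Crossing each possibility with the mother I^A i and summing P(type A): 1/2·3/4 + 1/2·1/2 = 5/8.

5/8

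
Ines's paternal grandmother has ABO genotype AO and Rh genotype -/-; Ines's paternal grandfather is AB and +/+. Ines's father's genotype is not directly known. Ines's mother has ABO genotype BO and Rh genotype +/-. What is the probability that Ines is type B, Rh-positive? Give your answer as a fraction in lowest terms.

9/32

Ines's father's ABO genotype from AO × AB: 1/4 AA, 1/4 AB, 1/4 AO, 1/4 BO.
Crossing each possibility with the mother BO and summing P(type B): 1/4·0 + 1/4·1/2 + 1/4·1/4 + 1/4·3/4 = 3/8.
Similarly for Rh via the father's Rh distribution: P(Rh+) = 3/4.
Independent loci: 3/8 × 3/4 = 9/32.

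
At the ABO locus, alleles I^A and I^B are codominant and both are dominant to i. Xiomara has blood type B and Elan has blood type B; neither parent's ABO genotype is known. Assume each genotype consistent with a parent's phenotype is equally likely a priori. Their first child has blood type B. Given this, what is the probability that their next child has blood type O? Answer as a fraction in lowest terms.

Possible genotypes: Xiomara ∈ {I^B I^B, I^B i}; Elan ∈ {I^B I^B, I^B i}.
Weight each parental genotype pair by prior × P(type-B child):
  I^B I^B × I^B I^B: posterior weight 4/15; P(next child type O) = 0.
  I^B I^B × I^B i: posterior weight 4/15; P(next child type O) = 0.
  I^B i × I^B I^B: posterior weight 4/15; P(next child type O) = 0.
  I^B i × I^B i: posterior weight 1/5; P(next child type O) = 1/4.
Weighted sum = 1/20.

1/20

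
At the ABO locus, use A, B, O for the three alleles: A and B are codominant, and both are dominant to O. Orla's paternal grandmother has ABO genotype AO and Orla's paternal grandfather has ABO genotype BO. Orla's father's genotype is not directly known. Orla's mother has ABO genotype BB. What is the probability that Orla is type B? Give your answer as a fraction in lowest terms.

3/4

Orla's father's ABO genotype from AO × BO: 1/4 AB, 1/4 AO, 1/4 BO, 1/4 OO.
Crossing each possibility with the mother BB and summing P(type B): 1/4·1/2 + 1/4·1/2 + 1/4·1 + 1/4·1 = 3/4.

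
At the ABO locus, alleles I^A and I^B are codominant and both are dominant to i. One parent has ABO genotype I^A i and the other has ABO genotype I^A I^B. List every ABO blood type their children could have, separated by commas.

A, B, AB

Gametes from I^A i × I^A I^B give offspring ABO genotypes I^A I^A, I^A I^B, I^A i, I^B i, i.e. phenotypes A, B, AB.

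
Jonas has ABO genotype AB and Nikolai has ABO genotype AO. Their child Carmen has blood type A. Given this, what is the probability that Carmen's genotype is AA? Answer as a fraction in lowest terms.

Cross AB × AO → 1/4 AA, 1/4 AB, 1/4 AO, 1/4 BO.
Type-A genotypes among offspring: AA (1/4), AO (1/4); total 1/2.
P(AA | type A) = (1/4) / (1/2) = 1/2.

1/2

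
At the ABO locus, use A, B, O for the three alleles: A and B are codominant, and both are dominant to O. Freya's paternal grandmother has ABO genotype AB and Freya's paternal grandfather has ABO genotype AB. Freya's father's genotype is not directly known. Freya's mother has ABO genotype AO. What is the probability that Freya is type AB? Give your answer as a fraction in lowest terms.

Freya's father's ABO genotype from AB × AB: 1/4 AA, 1/2 AB, 1/4 BB.
Crossing each possibility with the mother AO and summing P(type AB): 1/4·0 + 1/2·1/4 + 1/4·1/2 = 1/4.

1/4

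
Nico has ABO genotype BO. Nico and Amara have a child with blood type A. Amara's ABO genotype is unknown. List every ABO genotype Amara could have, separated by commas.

AA, AB, AO

For each candidate genotype of Amara, check whether crossing it with BO can produce every observed child phenotype.
  AA → possible child types {A, AB} ✓
  AB → possible child types {A, B, AB} ✓
  AO → possible child types {O, A, B, AB} ✓
  BB → possible child types {B} ✗
  BO → possible child types {O, B} ✗
  OO → possible child types {O, B} ✗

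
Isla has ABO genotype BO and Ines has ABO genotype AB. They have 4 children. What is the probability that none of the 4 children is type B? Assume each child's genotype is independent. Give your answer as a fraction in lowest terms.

ABO cross BO × AB → 1/4 A, 1/2 B, 1/4 AB.
So P(type B) = 1/2 per child.
P(not type B) = 1/2 for one child; (1/2)^4 = 1/16.

1/16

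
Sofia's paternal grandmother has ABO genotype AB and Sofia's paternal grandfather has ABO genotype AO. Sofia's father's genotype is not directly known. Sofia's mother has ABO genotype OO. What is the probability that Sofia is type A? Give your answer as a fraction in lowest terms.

Sofia's father's ABO genotype from AB × AO: 1/4 AA, 1/4 AB, 1/4 AO, 1/4 BO.
Crossing each possibility with the mother OO and summing P(type A): 1/4·1 + 1/4·1/2 + 1/4·1/2 + 1/4·0 = 1/2.

1/2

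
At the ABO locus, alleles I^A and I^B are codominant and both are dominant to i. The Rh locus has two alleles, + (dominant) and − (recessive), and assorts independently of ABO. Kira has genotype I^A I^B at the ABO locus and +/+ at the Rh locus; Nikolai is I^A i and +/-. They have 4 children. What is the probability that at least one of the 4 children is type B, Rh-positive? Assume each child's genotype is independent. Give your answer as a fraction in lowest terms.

175/256

ABO cross I^A I^B × I^A i → 1/2 A, 1/4 B, 1/4 AB.
Rh cross +/+ × +/- → 1 Rh+; so P(type B, Rh-positive) = 1/4 × 1 = 1/4 per child.
P(none) = (3/4)^4 = 81/256; P(at least one) = 1 − 81/256 = 175/256.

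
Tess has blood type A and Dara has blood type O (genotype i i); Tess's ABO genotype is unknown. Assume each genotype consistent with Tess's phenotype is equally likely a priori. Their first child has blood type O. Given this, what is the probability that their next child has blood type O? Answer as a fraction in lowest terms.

1/2

Possible genotypes: Tess ∈ {I^A I^A, I^A i}; Dara ∈ {i i}.
Weight each parental genotype pair by prior × P(type-O child):
  I^A i × i i: posterior weight 1; P(next child type O) = 1/2.
Weighted sum = 1/2.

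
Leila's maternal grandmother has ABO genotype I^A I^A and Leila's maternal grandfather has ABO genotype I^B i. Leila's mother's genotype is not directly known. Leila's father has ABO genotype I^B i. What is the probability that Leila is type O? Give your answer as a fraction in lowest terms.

Leila's mother's ABO genotype from I^A I^A × I^B i: 1/2 I^A I^B, 1/2 I^A i.
Crossing each possibility with the father I^B i and summing P(type O): 1/2·0 + 1/2·1/4 = 1/8.

1/8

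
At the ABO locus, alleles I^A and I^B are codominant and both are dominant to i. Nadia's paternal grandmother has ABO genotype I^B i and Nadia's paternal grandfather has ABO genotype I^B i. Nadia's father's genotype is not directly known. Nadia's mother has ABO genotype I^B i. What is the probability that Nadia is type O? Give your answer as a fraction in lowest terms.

Nadia's father's ABO genotype from I^B i × I^B i: 1/4 I^B I^B, 1/2 I^B i, 1/4 i i.
Crossing each possibility with the mother I^B i and summing P(type O): 1/4·0 + 1/2·1/4 + 1/4·1/2 = 1/4.

1/4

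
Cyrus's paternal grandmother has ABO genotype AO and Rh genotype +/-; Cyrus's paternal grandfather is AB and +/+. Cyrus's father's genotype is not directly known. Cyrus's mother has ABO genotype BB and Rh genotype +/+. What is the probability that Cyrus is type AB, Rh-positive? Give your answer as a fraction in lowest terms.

Cyrus's father's ABO genotype from AO × AB: 1/4 AA, 1/4 AB, 1/4 AO, 1/4 BO.
Crossing each possibility with the mother BB and summing P(type AB): 1/4·1 + 1/4·1/2 + 1/4·1/2 + 1/4·0 = 1/2.
Similarly for Rh via the father's Rh distribution: P(Rh+) = 1.
Independent loci: 1/2 × 1 = 1/2.

1/2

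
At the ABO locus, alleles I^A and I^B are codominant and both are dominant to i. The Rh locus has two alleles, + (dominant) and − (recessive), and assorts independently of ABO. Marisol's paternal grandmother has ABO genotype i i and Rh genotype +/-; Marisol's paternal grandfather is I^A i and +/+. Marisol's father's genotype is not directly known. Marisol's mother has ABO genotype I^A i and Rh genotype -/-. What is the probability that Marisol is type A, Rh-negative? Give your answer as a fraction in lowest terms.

5/32

Marisol's father's ABO genotype from i i × I^A i: 1/2 I^A i, 1/2 i i.
Crossing each possibility with the mother I^A i and summing P(type A): 1/2·3/4 + 1/2·1/2 = 5/8.
Similarly for Rh via the father's Rh distribution: P(Rh-) = 1/4.
Independent loci: 5/8 × 1/4 = 5/32.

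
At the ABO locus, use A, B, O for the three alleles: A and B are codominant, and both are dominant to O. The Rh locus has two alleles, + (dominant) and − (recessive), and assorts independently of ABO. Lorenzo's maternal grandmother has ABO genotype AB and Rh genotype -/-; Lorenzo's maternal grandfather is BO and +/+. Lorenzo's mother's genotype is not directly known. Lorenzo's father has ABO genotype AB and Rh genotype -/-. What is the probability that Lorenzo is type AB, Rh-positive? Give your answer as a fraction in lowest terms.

Lorenzo's mother's ABO genotype from AB × BO: 1/4 AB, 1/4 AO, 1/4 BB, 1/4 BO.
Crossing each possibility with the father AB and summing P(type AB): 1/4·1/2 + 1/4·1/4 + 1/4·1/2 + 1/4·1/4 = 3/8.
Similarly for Rh via the mother's Rh distribution: P(Rh+) = 1/2.
Independent loci: 3/8 × 1/2 = 3/16.

3/16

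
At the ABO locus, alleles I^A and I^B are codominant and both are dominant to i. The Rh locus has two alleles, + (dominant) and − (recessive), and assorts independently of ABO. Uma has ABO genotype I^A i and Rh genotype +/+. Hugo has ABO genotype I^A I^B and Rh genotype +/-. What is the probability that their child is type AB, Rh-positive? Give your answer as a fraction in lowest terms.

1/4

ABO cross I^A i × I^A I^B → offspring phenotypes: 1/2 A, 1/4 B, 1/4 AB.
Rh cross +/+ × +/- → 1 Rh+.
Independent loci: P(type AB, Rh-positive) = 1/4 × 1 = 1/4.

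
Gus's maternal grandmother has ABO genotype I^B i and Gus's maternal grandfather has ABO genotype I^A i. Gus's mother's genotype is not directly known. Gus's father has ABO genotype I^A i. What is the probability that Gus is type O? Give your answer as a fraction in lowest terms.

1/4

Gus's mother's ABO genotype from I^B i × I^A i: 1/4 I^A I^B, 1/4 I^A i, 1/4 I^B i, 1/4 i i.
Crossing each possibility with the father I^A i and summing P(type O): 1/4·0 + 1/4·1/4 + 1/4·1/4 + 1/4·1/2 = 1/4.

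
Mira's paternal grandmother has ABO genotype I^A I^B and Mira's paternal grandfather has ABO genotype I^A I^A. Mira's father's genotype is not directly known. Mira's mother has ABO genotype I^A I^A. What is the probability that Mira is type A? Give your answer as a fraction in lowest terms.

Mira's father's ABO genotype from I^A I^B × I^A I^A: 1/2 I^A I^A, 1/2 I^A I^B.
Crossing each possibility with the mother I^A I^A and summing P(type A): 1/2·1 + 1/2·1/2 = 3/4.

3/4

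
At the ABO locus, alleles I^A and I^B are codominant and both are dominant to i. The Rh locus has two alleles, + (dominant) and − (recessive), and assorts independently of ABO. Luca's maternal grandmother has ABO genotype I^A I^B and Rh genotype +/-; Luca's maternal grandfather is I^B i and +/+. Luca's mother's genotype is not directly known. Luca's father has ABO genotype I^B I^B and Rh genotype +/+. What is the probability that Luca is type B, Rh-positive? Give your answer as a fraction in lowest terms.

Luca's mother's ABO genotype from I^A I^B × I^B i: 1/4 I^A I^B, 1/4 I^A i, 1/4 I^B I^B, 1/4 I^B i.
Crossing each possibility with the father I^B I^B and summing P(type B): 1/4·1/2 + 1/4·1/2 + 1/4·1 + 1/4·1 = 3/4.
Similarly for Rh via the mother's Rh distribution: P(Rh+) = 1.
Independent loci: 3/4 × 1 = 3/4.

3/4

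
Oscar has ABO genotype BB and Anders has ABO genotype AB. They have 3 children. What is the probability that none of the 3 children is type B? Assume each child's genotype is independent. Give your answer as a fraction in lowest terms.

1/8

ABO cross BB × AB → 1/2 B, 1/2 AB.
So P(type B) = 1/2 per child.
P(not type B) = 1/2 for one child; (1/2)^3 = 1/8.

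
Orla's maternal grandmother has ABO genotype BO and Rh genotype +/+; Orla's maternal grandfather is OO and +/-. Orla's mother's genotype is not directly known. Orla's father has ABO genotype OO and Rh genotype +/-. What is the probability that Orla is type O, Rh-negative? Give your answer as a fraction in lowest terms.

Orla's mother's ABO genotype from BO × OO: 1/2 BO, 1/2 OO.
Crossing each possibility with the father OO and summing P(type O): 1/2·1/2 + 1/2·1 = 3/4.
Similarly for Rh via the mother's Rh distribution: P(Rh-) = 1/8.
Independent loci: 3/4 × 1/8 = 3/32.

3/32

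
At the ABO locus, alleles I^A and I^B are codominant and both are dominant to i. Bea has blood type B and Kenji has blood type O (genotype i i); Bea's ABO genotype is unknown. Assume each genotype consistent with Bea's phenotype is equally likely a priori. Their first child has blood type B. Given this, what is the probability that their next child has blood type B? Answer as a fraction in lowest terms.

Possible genotypes: Bea ∈ {I^B I^B, I^B i}; Kenji ∈ {i i}.
Weight each parental genotype pair by prior × P(type-B child):
  I^B I^B × i i: posterior weight 2/3; P(next child type B) = 1.
  I^B i × i i: posterior weight 1/3; P(next child type B) = 1/2.
Weighted sum = 5/6.

5/6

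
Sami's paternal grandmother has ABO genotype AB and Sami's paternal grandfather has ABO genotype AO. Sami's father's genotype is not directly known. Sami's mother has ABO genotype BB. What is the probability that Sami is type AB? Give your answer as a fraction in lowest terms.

Sami's father's ABO genotype from AB × AO: 1/4 AA, 1/4 AB, 1/4 AO, 1/4 BO.
Crossing each possibility with the mother BB and summing P(type AB): 1/4·1 + 1/4·1/2 + 1/4·1/2 + 1/4·0 = 1/2.

1/2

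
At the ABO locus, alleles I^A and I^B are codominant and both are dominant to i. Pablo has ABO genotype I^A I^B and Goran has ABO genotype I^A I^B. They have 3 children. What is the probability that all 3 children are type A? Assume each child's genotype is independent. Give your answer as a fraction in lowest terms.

1/64

ABO cross I^A I^B × I^A I^B → 1/4 A, 1/4 B, 1/2 AB.
So P(type A) = 1/4 per child.
All 3 independent: (1/4)^3 = 1/64.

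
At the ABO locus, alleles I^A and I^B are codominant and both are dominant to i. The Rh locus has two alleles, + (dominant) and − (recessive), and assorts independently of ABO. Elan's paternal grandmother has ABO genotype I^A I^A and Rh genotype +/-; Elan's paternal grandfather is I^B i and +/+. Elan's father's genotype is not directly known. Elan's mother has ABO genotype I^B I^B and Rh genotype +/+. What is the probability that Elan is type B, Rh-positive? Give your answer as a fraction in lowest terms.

1/2

Elan's father's ABO genotype from I^A I^A × I^B i: 1/2 I^A I^B, 1/2 I^A i.
Crossing each possibility with the mother I^B I^B and summing P(type B): 1/2·1/2 + 1/2·1/2 = 1/2.
Similarly for Rh via the father's Rh distribution: P(Rh+) = 1.
Independent loci: 1/2 × 1 = 1/2.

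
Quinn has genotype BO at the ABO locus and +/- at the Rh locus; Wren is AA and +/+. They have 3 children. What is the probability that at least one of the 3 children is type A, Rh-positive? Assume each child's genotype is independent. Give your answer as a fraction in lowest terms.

7/8

ABO cross BO × AA → 1/2 A, 1/2 AB.
Rh cross +/- × +/+ → 1 Rh+; so P(type A, Rh-positive) = 1/2 × 1 = 1/2 per child.
P(none) = (1/2)^3 = 1/8; P(at least one) = 1 − 1/8 = 7/8.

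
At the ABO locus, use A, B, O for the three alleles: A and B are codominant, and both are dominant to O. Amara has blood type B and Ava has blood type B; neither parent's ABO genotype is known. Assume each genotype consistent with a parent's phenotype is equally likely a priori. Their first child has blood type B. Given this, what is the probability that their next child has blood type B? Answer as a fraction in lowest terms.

Possible genotypes: Amara ∈ {BB, BO}; Ava ∈ {BB, BO}.
Weight each parental genotype pair by prior × P(type-B child):
  BB × BB: posterior weight 4/15; P(next child type B) = 1.
  BB × BO: posterior weight 4/15; P(next child type B) = 1.
  BO × BB: posterior weight 4/15; P(next child type B) = 1.
  BO × BO: posterior weight 1/5; P(next child type B) = 3/4.
Weighted sum = 19/20.

19/20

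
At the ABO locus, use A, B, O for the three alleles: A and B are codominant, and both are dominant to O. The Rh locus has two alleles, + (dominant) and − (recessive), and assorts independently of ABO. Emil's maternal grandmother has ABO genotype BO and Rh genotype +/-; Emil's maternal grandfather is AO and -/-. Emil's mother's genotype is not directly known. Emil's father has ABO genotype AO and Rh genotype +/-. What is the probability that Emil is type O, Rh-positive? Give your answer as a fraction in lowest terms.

5/32

Emil's mother's ABO genotype from BO × AO: 1/4 AB, 1/4 AO, 1/4 BO, 1/4 OO.
Crossing each possibility with the father AO and summing P(type O): 1/4·0 + 1/4·1/4 + 1/4·1/4 + 1/4·1/2 = 1/4.
Similarly for Rh via the mother's Rh distribution: P(Rh+) = 5/8.
Independent loci: 1/4 × 5/8 = 5/32.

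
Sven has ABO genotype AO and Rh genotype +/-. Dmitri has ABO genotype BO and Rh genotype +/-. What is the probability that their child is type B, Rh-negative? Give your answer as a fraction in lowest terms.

1/16

ABO cross AO × BO → offspring phenotypes: 1/4 O, 1/4 A, 1/4 B, 1/4 AB.
Rh cross +/- × +/- → 3/4 Rh+, 1/4 Rh-.
Independent loci: P(type B, Rh-negative) = 1/4 × 1/4 = 1/16.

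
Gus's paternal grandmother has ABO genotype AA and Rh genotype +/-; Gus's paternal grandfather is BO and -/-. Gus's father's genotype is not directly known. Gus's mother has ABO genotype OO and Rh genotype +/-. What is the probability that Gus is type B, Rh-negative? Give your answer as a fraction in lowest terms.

3/32

Gus's father's ABO genotype from AA × BO: 1/2 AB, 1/2 AO.
Crossing each possibility with the mother OO and summing P(type B): 1/2·1/2 + 1/2·0 = 1/4.
Similarly for Rh via the father's Rh distribution: P(Rh-) = 3/8.
Independent loci: 1/4 × 3/8 = 3/32.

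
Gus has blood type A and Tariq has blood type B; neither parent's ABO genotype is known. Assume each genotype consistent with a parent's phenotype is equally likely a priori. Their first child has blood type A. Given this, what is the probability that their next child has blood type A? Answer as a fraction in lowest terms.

Possible genotypes: Gus ∈ {AA, AO}; Tariq ∈ {BB, BO}.
Weight each parental genotype pair by prior × P(type-A child):
  AA × BO: posterior weight 2/3; P(next child type A) = 1/2.
  AO × BO: posterior weight 1/3; P(next child type A) = 1/4.
Weighted sum = 5/12.

5/12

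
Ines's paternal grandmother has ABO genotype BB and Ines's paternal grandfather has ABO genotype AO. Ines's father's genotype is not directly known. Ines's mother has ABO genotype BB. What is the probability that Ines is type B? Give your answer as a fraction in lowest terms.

3/4

Ines's father's ABO genotype from BB × AO: 1/2 AB, 1/2 BO.
Crossing each possibility with the mother BB and summing P(type B): 1/2·1/2 + 1/2·1 = 3/4.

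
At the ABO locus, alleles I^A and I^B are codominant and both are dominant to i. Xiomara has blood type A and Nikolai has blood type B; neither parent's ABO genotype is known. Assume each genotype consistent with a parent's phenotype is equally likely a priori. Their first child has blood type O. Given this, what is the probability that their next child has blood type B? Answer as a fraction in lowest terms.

Possible genotypes: Xiomara ∈ {I^A I^A, I^A i}; Nikolai ∈ {I^B I^B, I^B i}.
Weight each parental genotype pair by prior × P(type-O child):
  I^A i × I^B i: posterior weight 1; P(next child type B) = 1/4.
Weighted sum = 1/4.

1/4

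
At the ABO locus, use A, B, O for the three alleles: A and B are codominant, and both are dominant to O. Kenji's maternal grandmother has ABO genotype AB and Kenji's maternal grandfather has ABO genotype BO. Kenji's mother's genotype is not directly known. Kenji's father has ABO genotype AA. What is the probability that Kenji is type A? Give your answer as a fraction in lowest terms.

1/2

Kenji's mother's ABO genotype from AB × BO: 1/4 AB, 1/4 AO, 1/4 BB, 1/4 BO.
Crossing each possibility with the father AA and summing P(type A): 1/4·1/2 + 1/4·1 + 1/4·0 + 1/4·1/2 = 1/2.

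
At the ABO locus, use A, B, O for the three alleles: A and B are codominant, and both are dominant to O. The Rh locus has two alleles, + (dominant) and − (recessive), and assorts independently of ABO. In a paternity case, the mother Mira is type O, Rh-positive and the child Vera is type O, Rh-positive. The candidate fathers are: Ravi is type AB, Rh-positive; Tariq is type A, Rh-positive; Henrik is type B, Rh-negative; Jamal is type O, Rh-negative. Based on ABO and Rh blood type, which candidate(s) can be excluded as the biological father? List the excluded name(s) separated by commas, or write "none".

Ravi

A candidate is excluded only if no genotype consistent with his phenotype could produce a type O, Rh-positive child with a type O, Rh-positive mother.
Ravi (type AB, Rh+): no genotype consistent with that phenotype can produce a type-O Rh+ child with a type-O mother.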